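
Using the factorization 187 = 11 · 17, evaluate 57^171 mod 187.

Mod 11: 57 ≡ 2; by Fermat, exponent reduces to 171 mod 10 = 1; 2^1 ≡ 2 (mod 11).
Mod 17: 57 ≡ 6; by Fermat, exponent reduces to 171 mod 16 = 11; 6^11 ≡ 5 (mod 17).
Combine by CRT: x ≡ 2 (mod 11), x ≡ 5 (mod 17) ⇒ x ≡ 90 (mod 187).

90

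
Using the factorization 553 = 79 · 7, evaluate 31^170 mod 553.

2

Mod 79: 31 ≡ 31; by Fermat, exponent reduces to 170 mod 78 = 14; 31^14 ≡ 2 (mod 79).
Mod 7: 31 ≡ 3; by Fermat, exponent reduces to 170 mod 6 = 2; 3^2 ≡ 2 (mod 7).
Combine by CRT: x ≡ 2 (mod 79), x ≡ 2 (mod 7) ⇒ x ≡ 2 (mod 553).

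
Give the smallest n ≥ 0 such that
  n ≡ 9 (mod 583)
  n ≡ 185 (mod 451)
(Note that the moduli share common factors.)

Combine the congruences pairwise.
gcd(583, 451) = 11 and 11 | (185 − 9), so the pair is consistent; merging gives n ≡ 8754 (mod 23903), where 23903 = lcm(583, 451).
The solution is unique modulo lcm(583, 451) = 23903.

8754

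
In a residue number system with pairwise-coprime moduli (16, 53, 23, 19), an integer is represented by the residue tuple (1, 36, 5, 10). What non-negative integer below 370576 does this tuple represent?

326145

The moduli are pairwise coprime; N = 16·53·23·19 = 370576.
N/16 = 23161; 23161 ≡ 9 (mod 16); 9·9 ≡ 1, so inverse 9.
N/53 = 6992; 6992 ≡ 49 (mod 53); 49·13 ≡ 1, so inverse 13.
N/23 = 16112; 16112 ≡ 12 (mod 23); 12·2 ≡ 1, so inverse 2.
N/19 = 19504; 19504 ≡ 10 (mod 19); 10·2 ≡ 1, so inverse 2.
x ≡ 1·23161·9 + 36·6992·13 + 5·16112·2 + 10·19504·2 = 4031905.
4031905 mod 370576 = 326145.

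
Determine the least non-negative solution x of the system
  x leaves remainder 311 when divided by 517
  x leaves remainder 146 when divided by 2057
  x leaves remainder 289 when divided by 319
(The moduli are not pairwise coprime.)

1612834

gcd(517, 2057) = 11 and 11 | (146 − 311), so the pair is consistent; merging gives x ≡ 65970 (mod 96679), where 96679 = lcm(517, 2057).
gcd(96679, 319) = 11 and 11 | (289 − 65970), so the pair is consistent; merging gives x ≡ 1612834 (mod 2803691), where 2803691 = lcm(96679, 319).
The solution is unique modulo lcm(517, 2057, 319) = 2803691.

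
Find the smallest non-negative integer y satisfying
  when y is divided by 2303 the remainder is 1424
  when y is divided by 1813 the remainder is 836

49787

gcd(2303, 1813) = 49 and 49 | (836 − 1424), so the pair is consistent; merging gives y ≡ 49787 (mod 85211), where 85211 = lcm(2303, 1813).
The solution is unique modulo lcm(2303, 1813) = 85211.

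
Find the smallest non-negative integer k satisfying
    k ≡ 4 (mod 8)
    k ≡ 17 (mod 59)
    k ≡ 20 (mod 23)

1492

From k ≡ 4 (mod 8) write k = 4 + 8t. Substituting into k ≡ 17 (mod 59) gives 8t ≡ 13 (mod 59), and since 8⁻¹ ≡ 37 (mod 59), t ≡ 9. Hence k ≡ 4 + 8·9 = 76 (mod 472).
From k ≡ 76 (mod 472) write k = 76 + 472t. Substituting into k ≡ 20 (mod 23) gives 472t ≡ 13 (mod 23), and since 12⁻¹ ≡ 2 (mod 23), t ≡ 3. Hence k ≡ 76 + 472·3 = 1492 (mod 10856).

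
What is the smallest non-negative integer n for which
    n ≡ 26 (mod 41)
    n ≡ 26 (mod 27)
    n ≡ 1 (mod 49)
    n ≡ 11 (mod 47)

1398167

The moduli are pairwise coprime; M = 41·27·49·47 = 2549421.
M/41 = 62181; 62181 ≡ 25 (mod 41); 25·23 ≡ 1, so inverse 23.
M/27 = 94423; 94423 ≡ 4 (mod 27); 4·7 ≡ 1, so inverse 7.
M/49 = 52029; 52029 ≡ 40 (mod 49); 40·38 ≡ 1, so inverse 38.
M/47 = 54243; 54243 ≡ 5 (mod 47); 5·19 ≡ 1, so inverse 19.
n ≡ 26·62181·23 + 26·94423·7 + 1·52029·38 + 11·54243·19 = 67683113.
67683113 mod 2549421 = 1398167.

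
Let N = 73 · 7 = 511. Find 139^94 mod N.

Mod 73: 139 ≡ 66; by Fermat, exponent reduces to 94 mod 72 = 22; 66^22 ≡ 3 (mod 73).
Mod 7: 139 ≡ 6; by Fermat, exponent reduces to 94 mod 6 = 4; 6^4 ≡ 1 (mod 7).
Combine by CRT: x ≡ 3 (mod 73), x ≡ 1 (mod 7) ⇒ x ≡ 295 (mod 511).

295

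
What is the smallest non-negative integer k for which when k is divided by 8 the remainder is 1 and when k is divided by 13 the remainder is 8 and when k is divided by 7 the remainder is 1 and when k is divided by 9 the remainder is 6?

The moduli are pairwise coprime; N = 8·13·7·9 = 6552.
N/8 = 819; 819 ≡ 3 (mod 8); 3·3 ≡ 1, so inverse 3.
N/13 = 504; 504 ≡ 10 (mod 13); 10·4 ≡ 1, so inverse 4.
N/7 = 936; 936 ≡ 5 (mod 7); 5·3 ≡ 1, so inverse 3.
N/9 = 728; 728 ≡ 8 (mod 9); 8·8 ≡ 1, so inverse 8.
k ≡ 1·819·3 + 8·504·4 + 1·936·3 + 6·728·8 = 56337.
56337 mod 6552 = 3921.

3921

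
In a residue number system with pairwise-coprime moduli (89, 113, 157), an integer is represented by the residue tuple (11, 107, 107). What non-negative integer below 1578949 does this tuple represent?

The moduli are pairwise coprime; N = 89·113·157 = 1578949.
N/89 = 17741; 17741 ≡ 30 (mod 89); 30·3 ≡ 1, so inverse 3.
N/113 = 13973; 13973 ≡ 74 (mod 113); 74·84 ≡ 1, so inverse 84.
N/157 = 10057; 10057 ≡ 9 (mod 157); 9·35 ≡ 1, so inverse 35.
x ≡ 11·17741·3 + 107·13973·84 + 107·10057·35 = 163838242.
163838242 mod 1578949 = 1206495.

1206495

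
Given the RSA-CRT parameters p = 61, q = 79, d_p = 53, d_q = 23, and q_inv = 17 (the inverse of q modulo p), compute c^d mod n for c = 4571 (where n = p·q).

m₁ = c^(d_p) mod p: c ≡ 57 (mod 61), and 57^53 mod 61 = 22.
m₂ = c^(d_q) mod q: c ≡ 68 (mod 79), and 68^23 mod 79 = 77.
h = q_inv·(m₁ − m₂) mod p = 17·(22 − 77) mod 61 = 41.
m = m₂ + h·q = 77 + 41·79 = 3316.

3316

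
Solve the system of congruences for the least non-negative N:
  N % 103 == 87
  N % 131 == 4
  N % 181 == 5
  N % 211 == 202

94925093

The moduli are pairwise coprime; M = 103·131·181·211 = 515311163.
M/103 = 5003021; 5003021 ≡ 2 (mod 103); 2·52 ≡ 1, so inverse 52.
M/131 = 3933673; 3933673 ≡ 5 (mod 131); 5·105 ≡ 1, so inverse 105.
M/181 = 2847023; 2847023 ≡ 74 (mod 181); 74·159 ≡ 1, so inverse 159.
M/211 = 2442233; 2442233 ≡ 119 (mod 211); 119·172 ≡ 1, so inverse 172.
N ≡ 87·5003021·52 + 4·3933673·105 + 5·2847023·159 + 202·2442233·172 = 111402136301.
111402136301 mod 515311163 = 94925093.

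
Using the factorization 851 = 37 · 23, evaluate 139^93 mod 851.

714

Mod 37: 139 ≡ 28; by Fermat, exponent reduces to 93 mod 36 = 21; 28^21 ≡ 11 (mod 37).
Mod 23: 139 ≡ 1; by Fermat, exponent reduces to 93 mod 22 = 5; 1^5 ≡ 1 (mod 23).
Combine by CRT: x ≡ 11 (mod 37), x ≡ 1 (mod 23) ⇒ x ≡ 714 (mod 851).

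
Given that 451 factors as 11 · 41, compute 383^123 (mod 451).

366

Mod 11: 383 ≡ 9; by Fermat, exponent reduces to 123 mod 10 = 3; 9^3 ≡ 3 (mod 11).
Mod 41: 383 ≡ 14; by Fermat, exponent reduces to 123 mod 40 = 3; 14^3 ≡ 38 (mod 41).
Combine by CRT: x ≡ 3 (mod 11), x ≡ 38 (mod 41) ⇒ x ≡ 366 (mod 451).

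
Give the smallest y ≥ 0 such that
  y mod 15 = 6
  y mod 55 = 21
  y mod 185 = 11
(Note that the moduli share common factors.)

3156

Combine the congruences pairwise.
gcd(15, 55) = 5 and 5 | (21 − 6), so the pair is consistent; merging gives y ≡ 21 (mod 165), where 165 = lcm(15, 55).
gcd(165, 185) = 5 and 5 | (11 − 21), so the pair is consistent; merging gives y ≡ 3156 (mod 6105), where 6105 = lcm(165, 185).
The solution is unique modulo lcm(15, 55, 185) = 6105.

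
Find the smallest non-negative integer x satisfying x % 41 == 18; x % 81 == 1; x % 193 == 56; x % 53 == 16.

From x ≡ 18 (mod 41) write x = 18 + 41t. Substituting into x ≡ 1 (mod 81) gives 41t ≡ 64 (mod 81), and since 41⁻¹ ≡ 2 (mod 81), t ≡ 47. Hence x ≡ 18 + 41·47 = 1945 (mod 3321).
From x ≡ 1945 (mod 3321) write x = 1945 + 3321t. Substituting into x ≡ 56 (mod 193) gives 3321t ≡ 41 (mod 193), and since 40⁻¹ ≡ 111 (mod 193), t ≡ 112. Hence x ≡ 1945 + 3321·112 = 373897 (mod 640953).
From x ≡ 373897 (mod 640953) write x = 373897 + 640953t. Substituting into x ≡ 16 (mod 53) gives 640953t ≡ 34 (mod 53), and since 24⁻¹ ≡ 42 (mod 53), t ≡ 50. Hence x ≡ 373897 + 640953·50 = 32421547 (mod 33970509).

32421547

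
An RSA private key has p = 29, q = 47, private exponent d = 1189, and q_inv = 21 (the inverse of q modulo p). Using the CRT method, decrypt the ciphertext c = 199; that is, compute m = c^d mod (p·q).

d_p = d mod (p−1) = 1189 mod 28 = 13; d_q = d mod (q−1) = 39.
m₁ = c^(d_p) mod p: c ≡ 25 (mod 29), and 25^13 mod 29 = 7.
m₂ = c^(d_q) mod q: c ≡ 11 (mod 47), and 11^39 mod 47 = 44.
h = q_inv·(m₁ − m₂) mod p = 21·(7 − 44) mod 29 = 6.
m = m₂ + h·q = 44 + 6·47 = 326.

326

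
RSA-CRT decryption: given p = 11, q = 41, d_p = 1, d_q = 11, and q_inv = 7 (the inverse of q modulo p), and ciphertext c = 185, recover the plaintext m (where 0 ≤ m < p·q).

20

m₁ = c^(d_p) mod p: c ≡ 9 (mod 11), and 9^1 mod 11 = 9.
m₂ = c^(d_q) mod q: c ≡ 21 (mod 41), and 21^11 mod 41 = 20.
h = q_inv·(m₁ − m₂) mod p = 7·(9 − 20) mod 11 = 0.
m = m₂ + h·q = 20 + 0·41 = 20.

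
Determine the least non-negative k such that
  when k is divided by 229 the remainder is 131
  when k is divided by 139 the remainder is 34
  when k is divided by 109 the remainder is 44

2646455

The moduli are pairwise coprime; N = 229·139·109 = 3469579.
N/229 = 15151; 15151 ≡ 37 (mod 229); 37·130 ≡ 1, so inverse 130.
N/139 = 24961; 24961 ≡ 80 (mod 139); 80·106 ≡ 1, so inverse 106.
N/109 = 31831; 31831 ≡ 3 (mod 109); 3·73 ≡ 1, so inverse 73.
k ≡ 131·15151·130 + 34·24961·106 + 44·31831·73 = 450222146.
450222146 mod 3469579 = 2646455.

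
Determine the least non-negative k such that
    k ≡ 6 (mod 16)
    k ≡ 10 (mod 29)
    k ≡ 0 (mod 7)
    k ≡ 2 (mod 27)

37478

From k ≡ 6 (mod 16) write k = 6 + 16t. Substituting into k ≡ 10 (mod 29) gives 16t ≡ 4 (mod 29), and since 16⁻¹ ≡ 20 (mod 29), t ≡ 22. Hence k ≡ 6 + 16·22 = 358 (mod 464).
From k ≡ 358 (mod 464) write k = 358 + 464t. Substituting into k ≡ 0 (mod 7) gives 464t ≡ 6 (mod 7), and since 2⁻¹ ≡ 4 (mod 7), t ≡ 3. Hence k ≡ 358 + 464·3 = 1750 (mod 3248).
From k ≡ 1750 (mod 3248) write k = 1750 + 3248t. Substituting into k ≡ 2 (mod 27) gives 3248t ≡ 7 (mod 27), and since 8⁻¹ ≡ 17 (mod 27), t ≡ 11. Hence k ≡ 1750 + 3248·11 = 37478 (mod 87696).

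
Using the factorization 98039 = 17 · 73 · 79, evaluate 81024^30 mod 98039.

Mod 17: 81024 ≡ 2; by Fermat, exponent reduces to 30 mod 16 = 14; 2^14 ≡ 13 (mod 17).
Mod 73: 81024 ≡ 67; 67^30 ≡ 65 (mod 73).
Mod 79: 81024 ≡ 49; 49^30 ≡ 62 (mod 79).
Combine by CRT: x ≡ 13 (mod 17), x ≡ 65 (mod 73), x ≡ 62 (mod 79) ⇒ x ≡ 31820 (mod 98039).

31820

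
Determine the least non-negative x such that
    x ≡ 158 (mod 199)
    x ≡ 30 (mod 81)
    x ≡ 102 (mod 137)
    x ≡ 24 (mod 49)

100023528

The moduli are pairwise coprime; N = 199·81·137·49 = 108206847.
N/199 = 543753; 543753 ≡ 85 (mod 199); 85·96 ≡ 1, so inverse 96.
N/81 = 1335887; 1335887 ≡ 35 (mod 81); 35·44 ≡ 1, so inverse 44.
N/137 = 789831; 789831 ≡ 26 (mod 137); 26·58 ≡ 1, so inverse 58.
N/49 = 2208303; 2208303 ≡ 20 (mod 49); 20·27 ≡ 1, so inverse 27.
x ≡ 158·543753·96 + 30·1335887·44 + 102·789831·58 + 24·2208303·27 = 16114636884.
16114636884 mod 108206847 = 100023528.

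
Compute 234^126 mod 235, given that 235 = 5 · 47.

Mod 5: 234 ≡ 4; by Fermat, exponent reduces to 126 mod 4 = 2; 4^2 ≡ 1 (mod 5).
Mod 47: 234 ≡ 46; by Fermat, exponent reduces to 126 mod 46 = 34; 46^34 ≡ 1 (mod 47).
Combine by CRT: x ≡ 1 (mod 5), x ≡ 1 (mod 47) ⇒ x ≡ 1 (mod 235).

1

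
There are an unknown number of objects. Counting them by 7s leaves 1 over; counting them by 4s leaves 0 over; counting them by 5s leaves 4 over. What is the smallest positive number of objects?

64

Combine the congruences pairwise.
From N ≡ 1 (mod 7) write N = 1 + 7t. Substituting into N ≡ 0 (mod 4) gives 7t ≡ 3 (mod 4), and since 3⁻¹ ≡ 3 (mod 4), t ≡ 1. Hence N ≡ 1 + 7·1 = 8 (mod 28).
From N ≡ 8 (mod 28) write N = 8 + 28t. Substituting into N ≡ 4 (mod 5) gives 28t ≡ 1 (mod 5), and since 3⁻¹ ≡ 2 (mod 5), t ≡ 2. Hence N ≡ 8 + 28·2 = 64 (mod 140).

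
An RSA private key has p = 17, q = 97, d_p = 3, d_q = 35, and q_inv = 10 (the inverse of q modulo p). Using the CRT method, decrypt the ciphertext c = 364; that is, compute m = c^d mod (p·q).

m₁ = c^(d_p) mod p: c ≡ 7 (mod 17), and 7^3 mod 17 = 3.
m₂ = c^(d_q) mod q: c ≡ 73 (mod 97), and 73^35 mod 97 = 93.
h = q_inv·(m₁ − m₂) mod p = 10·(3 − 93) mod 17 = 1.
m = m₂ + h·q = 93 + 1·97 = 190.

190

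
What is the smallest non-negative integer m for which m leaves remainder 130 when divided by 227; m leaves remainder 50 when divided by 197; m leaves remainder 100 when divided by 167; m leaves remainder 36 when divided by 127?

The moduli are pairwise coprime; N = 227·197·167·127 = 948445271.
N/227 = 4178173; 4178173 ≡ 11 (mod 227); 11·62 ≡ 1, so inverse 62.
N/197 = 4814443; 4814443 ≡ 157 (mod 197); 157·64 ≡ 1, so inverse 64.
N/167 = 5679313; 5679313 ≡ 144 (mod 167); 144·29 ≡ 1, so inverse 29.
N/127 = 7468073; 7468073 ≡ 92 (mod 127); 92·29 ≡ 1, so inverse 29.
m ≡ 130·4178173·62 + 50·4814443·64 + 100·5679313·29 + 36·7468073·29 = 73348967892.
73348967892 mod 948445271 = 318682025.

318682025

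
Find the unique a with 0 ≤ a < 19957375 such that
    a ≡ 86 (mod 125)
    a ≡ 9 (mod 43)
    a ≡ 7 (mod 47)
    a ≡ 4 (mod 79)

From a ≡ 86 (mod 125) write a = 86 + 125t. Substituting into a ≡ 9 (mod 43) gives 125t ≡ 9 (mod 43), and since 39⁻¹ ≡ 32 (mod 43), t ≡ 30. Hence a ≡ 86 + 125·30 = 3836 (mod 5375).
From a ≡ 3836 (mod 5375) write a = 3836 + 5375t. Substituting into a ≡ 7 (mod 47) gives 5375t ≡ 25 (mod 47), and since 17⁻¹ ≡ 36 (mod 47), t ≡ 7. Hence a ≡ 3836 + 5375·7 = 41461 (mod 252625).
From a ≡ 41461 (mod 252625) write a = 41461 + 252625t. Substituting into a ≡ 4 (mod 79) gives 252625t ≡ 18 (mod 79), and since 62⁻¹ ≡ 65 (mod 79), t ≡ 64. Hence a ≡ 41461 + 252625·64 = 16209461 (mod 19957375).

16209461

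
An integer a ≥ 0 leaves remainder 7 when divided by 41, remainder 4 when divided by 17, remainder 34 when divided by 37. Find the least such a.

2180

The moduli are pairwise coprime; N = 41·17·37 = 25789.
N/41 = 629; 629 ≡ 14 (mod 41); 14·3 ≡ 1, so inverse 3.
N/17 = 1517; 1517 ≡ 4 (mod 17); 4·13 ≡ 1, so inverse 13.
N/37 = 697; 697 ≡ 31 (mod 37); 31·6 ≡ 1, so inverse 6.
a ≡ 7·629·3 + 4·1517·13 + 34·697·6 = 234281.
234281 mod 25789 = 2180.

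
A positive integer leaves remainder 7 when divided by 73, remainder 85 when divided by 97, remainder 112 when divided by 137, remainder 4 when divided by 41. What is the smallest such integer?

The moduli are pairwise coprime; N = 73·97·137·41 = 39773977.
N/73 = 544849; 544849 ≡ 50 (mod 73); 50·19 ≡ 1, so inverse 19.
N/97 = 410041; 410041 ≡ 22 (mod 97); 22·75 ≡ 1, so inverse 75.
N/137 = 290321; 290321 ≡ 18 (mod 137); 18·99 ≡ 1, so inverse 99.
N/41 = 970097; 970097 ≡ 37 (mod 41); 37·10 ≡ 1, so inverse 10.
t ≡ 7·544849·19 + 85·410041·75 + 112·290321·99 + 4·970097·10 = 5944359420.
5944359420 mod 39773977 = 18036847.

18036847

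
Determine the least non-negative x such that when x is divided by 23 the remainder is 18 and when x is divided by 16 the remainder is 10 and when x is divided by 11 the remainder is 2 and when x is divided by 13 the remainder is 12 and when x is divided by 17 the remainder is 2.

Combine the congruences pairwise.
From x ≡ 18 (mod 23) write x = 18 + 23t. Substituting into x ≡ 10 (mod 16) gives 23t ≡ 8 (mod 16), and since 7⁻¹ ≡ 7 (mod 16), t ≡ 8. Hence x ≡ 18 + 23·8 = 202 (mod 368).
From x ≡ 202 (mod 368) write x = 202 + 368t. Substituting into x ≡ 2 (mod 11) gives 368t ≡ 9 (mod 11), and since 5⁻¹ ≡ 9 (mod 11), t ≡ 4. Hence x ≡ 202 + 368·4 = 1674 (mod 4048).
From x ≡ 1674 (mod 4048) write x = 1674 + 4048t. Substituting into x ≡ 12 (mod 13) gives 4048t ≡ 2 (mod 13), and since 5⁻¹ ≡ 8 (mod 13), t ≡ 3. Hence x ≡ 1674 + 4048·3 = 13818 (mod 52624).
From x ≡ 13818 (mod 52624) write x = 13818 + 52624t. Substituting into x ≡ 2 (mod 17) gives 52624t ≡ 5 (mod 17), and since 9⁻¹ ≡ 2 (mod 17), t ≡ 10. Hence x ≡ 13818 + 52624·10 = 540058 (mod 894608).

540058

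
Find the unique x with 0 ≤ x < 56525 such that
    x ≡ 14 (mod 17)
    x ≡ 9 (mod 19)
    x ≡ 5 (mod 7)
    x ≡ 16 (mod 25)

48991

The moduli are pairwise coprime; N = 17·19·7·25 = 56525.
N/17 = 3325; 3325 ≡ 10 (mod 17); 10·12 ≡ 1, so inverse 12.
N/19 = 2975; 2975 ≡ 11 (mod 19); 11·7 ≡ 1, so inverse 7.
N/7 = 8075; 8075 ≡ 4 (mod 7); 4·2 ≡ 1, so inverse 2.
N/25 = 2261; 2261 ≡ 11 (mod 25); 11·16 ≡ 1, so inverse 16.
x ≡ 14·3325·12 + 9·2975·7 + 5·8075·2 + 16·2261·16 = 1405591.
1405591 mod 56525 = 48991.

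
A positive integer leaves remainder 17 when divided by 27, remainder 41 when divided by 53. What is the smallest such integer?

1313

From k ≡ 17 (mod 27) write k = 17 + 27t. Substituting into k ≡ 41 (mod 53) gives 27t ≡ 24 (mod 53), and since 27⁻¹ ≡ 2 (mod 53), t ≡ 48. Hence k ≡ 17 + 27·48 = 1313 (mod 1431).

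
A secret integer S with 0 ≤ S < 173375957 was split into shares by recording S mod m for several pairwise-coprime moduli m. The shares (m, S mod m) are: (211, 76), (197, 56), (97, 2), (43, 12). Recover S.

The moduli are pairwise coprime; N = 211·197·97·43 = 173375957.
N/211 = 821687; 821687 ≡ 53 (mod 211); 53·4 ≡ 1, so inverse 4.
N/197 = 880081; 880081 ≡ 82 (mod 197); 82·185 ≡ 1, so inverse 185.
N/97 = 1787381; 1787381 ≡ 59 (mod 97); 59·74 ≡ 1, so inverse 74.
N/43 = 4031999; 4031999 ≡ 18 (mod 43); 18·12 ≡ 1, so inverse 12.
S ≡ 76·821687·4 + 56·880081·185 + 2·1787381·74 + 12·4031999·12 = 10212572252.
10212572252 mod 173375957 = 156766746.

156766746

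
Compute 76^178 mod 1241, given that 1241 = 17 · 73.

795

Mod 17: 76 ≡ 8; by Fermat, exponent reduces to 178 mod 16 = 2; 8^2 ≡ 13 (mod 17).
Mod 73: 76 ≡ 3; by Fermat, exponent reduces to 178 mod 72 = 34; 3^34 ≡ 65 (mod 73).
Combine by CRT: x ≡ 13 (mod 17), x ≡ 65 (mod 73) ⇒ x ≡ 795 (mod 1241).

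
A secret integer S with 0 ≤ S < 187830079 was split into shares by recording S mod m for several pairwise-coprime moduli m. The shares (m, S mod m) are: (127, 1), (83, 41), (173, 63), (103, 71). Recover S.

33037527

From S ≡ 1 (mod 127) write S = 1 + 127t. Substituting into S ≡ 41 (mod 83) gives 127t ≡ 40 (mod 83), and since 44⁻¹ ≡ 17 (mod 83), t ≡ 16. Hence S ≡ 1 + 127·16 = 2033 (mod 10541).
From S ≡ 2033 (mod 10541) write S = 2033 + 10541t. Substituting into S ≡ 63 (mod 173) gives 10541t ≡ 106 (mod 173), and since 161⁻¹ ≡ 72 (mod 173), t ≡ 20. Hence S ≡ 2033 + 10541·20 = 212853 (mod 1823593).
From S ≡ 212853 (mod 1823593) write S = 212853 + 1823593t. Substituting into S ≡ 71 (mod 103) gives 1823593t ≡ 16 (mod 103), and since 81⁻¹ ≡ 14 (mod 103), t ≡ 18. Hence S ≡ 212853 + 1823593·18 = 33037527 (mod 187830079).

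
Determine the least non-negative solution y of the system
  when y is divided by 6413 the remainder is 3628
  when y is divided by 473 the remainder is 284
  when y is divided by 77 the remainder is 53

Combine the congruences pairwise.
gcd(6413, 473) = 11 and 11 | (284 − 3628), so the pair is consistent; merging gives y ≡ 106236 (mod 275759), where 275759 = lcm(6413, 473).
gcd(275759, 77) = 11 and 11 | (53 − 106236), so the pair is consistent; merging gives y ≡ 106236 (mod 1930313), where 1930313 = lcm(275759, 77).
The solution is unique modulo lcm(6413, 473, 77) = 1930313.

106236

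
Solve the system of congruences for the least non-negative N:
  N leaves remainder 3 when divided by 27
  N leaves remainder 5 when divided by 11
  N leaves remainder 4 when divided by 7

Combine the congruences pairwise.
From N ≡ 3 (mod 27) write N = 3 + 27t. Substituting into N ≡ 5 (mod 11) gives 27t ≡ 2 (mod 11), and since 5⁻¹ ≡ 9 (mod 11), t ≡ 7. Hence N ≡ 3 + 27·7 = 192 (mod 297).
From N ≡ 192 (mod 297) write N = 192 + 297t. Substituting into N ≡ 4 (mod 7) gives 297t ≡ 1 (mod 7), and since 3⁻¹ ≡ 5 (mod 7), t ≡ 5. Hence N ≡ 192 + 297·5 = 1677 (mod 2079).

1677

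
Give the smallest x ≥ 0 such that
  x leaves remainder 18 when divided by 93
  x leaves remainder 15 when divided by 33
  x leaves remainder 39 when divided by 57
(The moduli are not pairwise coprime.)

Combine the congruences pairwise.
gcd(93, 33) = 3 and 3 | (15 − 18), so the pair is consistent; merging gives x ≡ 576 (mod 1023), where 1023 = lcm(93, 33).
gcd(1023, 57) = 3 and 3 | (39 − 576), so the pair is consistent; merging gives x ≡ 8760 (mod 19437), where 19437 = lcm(1023, 57).
The solution is unique modulo lcm(93, 33, 57) = 19437.

8760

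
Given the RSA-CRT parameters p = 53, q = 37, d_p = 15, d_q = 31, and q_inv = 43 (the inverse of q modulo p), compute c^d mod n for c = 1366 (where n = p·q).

451

m₁ = c^(d_p) mod p: c ≡ 41 (mod 53), and 41^15 mod 53 = 27.
m₂ = c^(d_q) mod q: c ≡ 34 (mod 37), and 34^31 mod 37 = 7.
h = q_inv·(m₁ − m₂) mod p = 43·(27 − 7) mod 53 = 12.
m = m₂ + h·q = 7 + 12·37 = 451.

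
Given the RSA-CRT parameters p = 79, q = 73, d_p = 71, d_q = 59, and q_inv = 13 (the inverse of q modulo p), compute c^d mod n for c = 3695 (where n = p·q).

m₁ = c^(d_p) mod p: c ≡ 61 (mod 79), and 61^71 mod 79 = 41.
m₂ = c^(d_q) mod q: c ≡ 45 (mod 73), and 45^59 mod 73 = 42.
h = q_inv·(m₁ − m₂) mod p = 13·(41 − 42) mod 79 = 66.
m = m₂ + h·q = 42 + 66·73 = 4860.

4860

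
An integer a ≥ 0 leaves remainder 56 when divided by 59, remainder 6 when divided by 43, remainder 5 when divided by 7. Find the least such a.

13508

The moduli are pairwise coprime; N = 59·43·7 = 17759.
N/59 = 301; 301 ≡ 6 (mod 59); 6·10 ≡ 1, so inverse 10.
N/43 = 413; 413 ≡ 26 (mod 43); 26·5 ≡ 1, so inverse 5.
N/7 = 2537; 2537 ≡ 3 (mod 7); 3·5 ≡ 1, so inverse 5.
a ≡ 56·301·10 + 6·413·5 + 5·2537·5 = 244375.
244375 mod 17759 = 13508.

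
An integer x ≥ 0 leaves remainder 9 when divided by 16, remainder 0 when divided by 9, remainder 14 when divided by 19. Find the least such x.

2313

The moduli are pairwise coprime; N = 16·9·19 = 2736.
N/16 = 171; 171 ≡ 11 (mod 16); 11·3 ≡ 1, so inverse 3.
N/9 = 304; 304 ≡ 7 (mod 9); 7·4 ≡ 1, so inverse 4.
N/19 = 144; 144 ≡ 11 (mod 19); 11·7 ≡ 1, so inverse 7.
x ≡ 9·171·3 + 0·304·4 + 14·144·7 = 18729.
18729 mod 2736 = 2313.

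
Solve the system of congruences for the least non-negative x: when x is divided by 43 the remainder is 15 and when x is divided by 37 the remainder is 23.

1133

From x ≡ 15 (mod 43) write x = 15 + 43t. Substituting into x ≡ 23 (mod 37) gives 43t ≡ 8 (mod 37), and since 6⁻¹ ≡ 31 (mod 37), t ≡ 26. Hence x ≡ 15 + 43·26 = 1133 (mod 1591).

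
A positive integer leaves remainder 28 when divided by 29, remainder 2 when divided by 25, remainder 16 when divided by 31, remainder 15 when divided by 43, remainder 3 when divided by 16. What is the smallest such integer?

6720227

The moduli are pairwise coprime; M = 29·25·31·43·16 = 15462800.
M/29 = 533200; 533200 ≡ 6 (mod 29); 6·5 ≡ 1, so inverse 5.
M/25 = 618512; 618512 ≡ 12 (mod 25); 12·23 ≡ 1, so inverse 23.
M/31 = 498800; 498800 ≡ 10 (mod 31); 10·28 ≡ 1, so inverse 28.
M/43 = 359600; 359600 ≡ 34 (mod 43); 34·19 ≡ 1, so inverse 19.
M/16 = 966425; 966425 ≡ 9 (mod 16); 9·9 ≡ 1, so inverse 9.
n ≡ 28·533200·5 + 2·618512·23 + 16·498800·28 + 15·359600·19 + 3·966425·9 = 455141427.
455141427 mod 15462800 = 6720227.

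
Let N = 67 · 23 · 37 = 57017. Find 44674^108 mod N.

Mod 67: 44674 ≡ 52; by Fermat, exponent reduces to 108 mod 66 = 42; 52^42 ≡ 14 (mod 67).
Mod 23: 44674 ≡ 8; by Fermat, exponent reduces to 108 mod 22 = 20; 8^20 ≡ 9 (mod 23).
Mod 37: 44674 ≡ 15; since 36 | 108, by Fermat 15^108 ≡ 1 (mod 37).
Combine by CRT: x ≡ 14 (mod 67), x ≡ 9 (mod 23), x ≡ 1 (mod 37) ⇒ x ≡ 4034 (mod 57017).

4034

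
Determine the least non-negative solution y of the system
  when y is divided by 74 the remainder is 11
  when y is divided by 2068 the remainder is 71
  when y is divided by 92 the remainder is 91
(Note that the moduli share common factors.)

1025799

gcd(74, 2068) = 2 and 2 | (71 − 11), so the pair is consistent; merging gives y ≡ 31091 (mod 76516), where 76516 = lcm(74, 2068).
gcd(76516, 92) = 4 and 4 | (91 − 31091), so the pair is consistent; merging gives y ≡ 1025799 (mod 1759868), where 1759868 = lcm(76516, 92).
The solution is unique modulo lcm(74, 2068, 92) = 1759868.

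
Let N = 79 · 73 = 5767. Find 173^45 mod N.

5283

Mod 79: 173 ≡ 15; 15^45 ≡ 69 (mod 79).
Mod 73: 173 ≡ 27; 27^45 ≡ 27 (mod 73).
Combine by CRT: x ≡ 69 (mod 79), x ≡ 27 (mod 73) ⇒ x ≡ 5283 (mod 5767).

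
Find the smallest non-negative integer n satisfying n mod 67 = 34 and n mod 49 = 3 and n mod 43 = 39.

118289

From n ≡ 34 (mod 67) write n = 34 + 67t. Substituting into n ≡ 3 (mod 49) gives 67t ≡ 18 (mod 49), and since 18⁻¹ ≡ 30 (mod 49), t ≡ 1. Hence n ≡ 34 + 67·1 = 101 (mod 3283).
From n ≡ 101 (mod 3283) write n = 101 + 3283t. Substituting into n ≡ 39 (mod 43) gives 3283t ≡ 24 (mod 43), and since 15⁻¹ ≡ 23 (mod 43), t ≡ 36. Hence n ≡ 101 + 3283·36 = 118289 (mod 141169).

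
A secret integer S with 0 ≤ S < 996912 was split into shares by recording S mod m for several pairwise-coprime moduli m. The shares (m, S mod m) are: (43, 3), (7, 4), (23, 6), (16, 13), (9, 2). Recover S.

56333

Combine the congruences pairwise.
From S ≡ 3 (mod 43) write S = 3 + 43t. Substituting into S ≡ 4 (mod 7) gives 43t ≡ 1 (mod 7), and since 1⁻¹ ≡ 1 (mod 7), t ≡ 1. Hence S ≡ 3 + 43·1 = 46 (mod 301).
From S ≡ 46 (mod 301) write S = 46 + 301t. Substituting into S ≡ 6 (mod 23) gives 301t ≡ 6 (mod 23), and since 2⁻¹ ≡ 12 (mod 23), t ≡ 3. Hence S ≡ 46 + 301·3 = 949 (mod 6923).
From S ≡ 949 (mod 6923) write S = 949 + 6923t. Substituting into S ≡ 13 (mod 16) gives 6923t ≡ 8 (mod 16), and since 11⁻¹ ≡ 3 (mod 16), t ≡ 8. Hence S ≡ 949 + 6923·8 = 56333 (mod 110768).
From S ≡ 56333 (mod 110768) write S = 56333 + 110768t. Substituting into S ≡ 2 (mod 9) gives 110768t ≡ 0 (mod 9), and since 5⁻¹ ≡ 2 (mod 9), t ≡ 0. Hence S ≡ 56333 + 110768·0 = 56333 (mod 996912).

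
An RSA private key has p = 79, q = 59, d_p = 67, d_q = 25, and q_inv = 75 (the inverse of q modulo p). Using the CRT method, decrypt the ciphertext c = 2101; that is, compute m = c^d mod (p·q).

1903

m₁ = c^(d_p) mod p: c ≡ 47 (mod 79), and 47^67 mod 79 = 7.
m₂ = c^(d_q) mod q: c ≡ 36 (mod 59), and 36^25 mod 59 = 15.
h = q_inv·(m₁ − m₂) mod p = 75·(7 − 15) mod 79 = 32.
m = m₂ + h·q = 15 + 32·59 = 1903.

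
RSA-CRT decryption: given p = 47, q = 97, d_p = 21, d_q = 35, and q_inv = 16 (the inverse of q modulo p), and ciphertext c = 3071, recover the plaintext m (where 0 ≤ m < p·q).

m₁ = c^(d_p) mod p: c ≡ 16 (mod 47), and 16^21 mod 47 = 9.
m₂ = c^(d_q) mod q: c ≡ 64 (mod 97), and 64^35 mod 97 = 50.
h = q_inv·(m₁ − m₂) mod p = 16·(9 − 50) mod 47 = 2.
m = m₂ + h·q = 50 + 2·97 = 244.

244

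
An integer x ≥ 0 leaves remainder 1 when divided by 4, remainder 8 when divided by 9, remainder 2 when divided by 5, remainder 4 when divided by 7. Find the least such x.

The moduli are pairwise coprime; N = 4·9·5·7 = 1260.
N/4 = 315; 315 ≡ 3 (mod 4); 3·3 ≡ 1, so inverse 3.
N/9 = 140; 140 ≡ 5 (mod 9); 5·2 ≡ 1, so inverse 2.
N/5 = 252; 252 ≡ 2 (mod 5); 2·3 ≡ 1, so inverse 3.
N/7 = 180; 180 ≡ 5 (mod 7); 5·3 ≡ 1, so inverse 3.
x ≡ 1·315·3 + 8·140·2 + 2·252·3 + 4·180·3 = 6857.
6857 mod 1260 = 557.

557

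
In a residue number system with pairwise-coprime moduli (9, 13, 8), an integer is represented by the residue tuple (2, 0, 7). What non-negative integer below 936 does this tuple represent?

The moduli are pairwise coprime; N = 9·13·8 = 936.
N/9 = 104; 104 ≡ 5 (mod 9); 5·2 ≡ 1, so inverse 2.
N/13 = 72; 72 ≡ 7 (mod 13); 7·2 ≡ 1, so inverse 2.
N/8 = 117; 117 ≡ 5 (mod 8); 5·5 ≡ 1, so inverse 5.
x ≡ 2·104·2 + 0·72·2 + 7·117·5 = 4511.
4511 mod 936 = 767.

767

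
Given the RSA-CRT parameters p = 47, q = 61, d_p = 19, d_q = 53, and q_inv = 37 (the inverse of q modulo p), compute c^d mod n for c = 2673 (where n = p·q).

416

m₁ = c^(d_p) mod p: c ≡ 41 (mod 47), and 41^19 mod 47 = 40.
m₂ = c^(d_q) mod q: c ≡ 50 (mod 61), and 50^53 mod 61 = 50.
h = q_inv·(m₁ − m₂) mod p = 37·(40 − 50) mod 47 = 6.
m = m₂ + h·q = 50 + 6·61 = 416.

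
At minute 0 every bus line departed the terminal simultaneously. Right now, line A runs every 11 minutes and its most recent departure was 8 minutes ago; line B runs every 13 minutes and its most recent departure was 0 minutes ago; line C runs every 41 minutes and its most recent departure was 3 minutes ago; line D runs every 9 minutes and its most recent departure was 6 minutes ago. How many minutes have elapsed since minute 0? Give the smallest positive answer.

The moduli are pairwise coprime; N = 11·13·41·9 = 52767.
N/11 = 4797; 4797 ≡ 1 (mod 11), inverse 1.
N/13 = 4059; 4059 ≡ 3 (mod 13); 3·9 ≡ 1, so inverse 9.
N/41 = 1287; 1287 ≡ 16 (mod 41); 16·18 ≡ 1, so inverse 18.
N/9 = 5863; 5863 ≡ 4 (mod 9); 4·7 ≡ 1, so inverse 7.
t ≡ 8·4797·1 + 0·4059·9 + 3·1287·18 + 6·5863·7 = 354120.
354120 mod 52767 = 37518.

37518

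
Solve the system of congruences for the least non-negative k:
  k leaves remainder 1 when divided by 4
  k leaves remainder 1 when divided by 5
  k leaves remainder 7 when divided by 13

The moduli are pairwise coprime; N = 4·5·13 = 260.
N/4 = 65; 65 ≡ 1 (mod 4), inverse 1.
N/5 = 52; 52 ≡ 2 (mod 5); 2·3 ≡ 1, so inverse 3.
N/13 = 20; 20 ≡ 7 (mod 13); 7·2 ≡ 1, so inverse 2.
k ≡ 1·65·1 + 1·52·3 + 7·20·2 = 501.
501 mod 260 = 241.

241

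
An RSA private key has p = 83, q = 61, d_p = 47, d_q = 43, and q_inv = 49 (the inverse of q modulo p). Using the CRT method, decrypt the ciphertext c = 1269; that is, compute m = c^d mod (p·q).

m₁ = c^(d_p) mod p: c ≡ 24 (mod 83), and 24^47 mod 83 = 42.
m₂ = c^(d_q) mod q: c ≡ 49 (mod 61), and 49^43 mod 61 = 36.
h = q_inv·(m₁ − m₂) mod p = 49·(42 − 36) mod 83 = 45.
m = m₂ + h·q = 36 + 45·61 = 2781.

2781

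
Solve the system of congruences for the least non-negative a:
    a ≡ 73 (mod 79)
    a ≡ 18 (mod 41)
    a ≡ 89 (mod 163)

The moduli are pairwise coprime; N = 79·41·163 = 527957.
N/79 = 6683; 6683 ≡ 47 (mod 79); 47·37 ≡ 1, so inverse 37.
N/41 = 12877; 12877 ≡ 3 (mod 41); 3·14 ≡ 1, so inverse 14.
N/163 = 3239; 3239 ≡ 142 (mod 163); 142·31 ≡ 1, so inverse 31.
a ≡ 73·6683·37 + 18·12877·14 + 89·3239·31 = 30232188.
30232188 mod 527957 = 138639.

138639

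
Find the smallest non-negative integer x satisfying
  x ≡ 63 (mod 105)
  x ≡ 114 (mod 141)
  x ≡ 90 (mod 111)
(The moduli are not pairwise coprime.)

gcd(105, 141) = 3 and 3 | (114 − 63), so the pair is consistent; merging gives x ≡ 2793 (mod 4935), where 4935 = lcm(105, 141).
gcd(4935, 111) = 3 and 3 | (90 − 2793), so the pair is consistent; merging gives x ≡ 106428 (mod 182595), where 182595 = lcm(4935, 111).
The solution is unique modulo lcm(105, 141, 111) = 182595.

106428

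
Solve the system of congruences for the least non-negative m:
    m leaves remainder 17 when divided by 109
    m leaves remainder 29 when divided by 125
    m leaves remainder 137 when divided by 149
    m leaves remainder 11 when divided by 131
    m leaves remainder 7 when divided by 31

6553308154

The moduli are pairwise coprime; N = 109·125·149·131·31 = 8244337625.
N/109 = 75636125; 75636125 ≡ 44 (mod 109); 44·57 ≡ 1, so inverse 57.
N/125 = 65954701; 65954701 ≡ 76 (mod 125); 76·51 ≡ 1, so inverse 51.
N/149 = 55331125; 55331125 ≡ 124 (mod 149); 124·143 ≡ 1, so inverse 143.
N/131 = 62933875; 62933875 ≡ 34 (mod 131); 34·27 ≡ 1, so inverse 27.
N/31 = 265946375; 265946375 ≡ 10 (mod 31); 10·28 ≡ 1, so inverse 28.
m ≡ 17·75636125·57 + 29·65954701·51 + 137·55331125·143 + 11·62933875·27 + 7·265946375·28 = 1325647328154.
1325647328154 mod 8244337625 = 6553308154.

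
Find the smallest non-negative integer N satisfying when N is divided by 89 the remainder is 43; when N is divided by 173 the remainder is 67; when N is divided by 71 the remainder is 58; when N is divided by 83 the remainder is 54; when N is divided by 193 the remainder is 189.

Combine the congruences pairwise.
From N ≡ 43 (mod 89) write N = 43 + 89t. Substituting into N ≡ 67 (mod 173) gives 89t ≡ 24 (mod 173), and since 89⁻¹ ≡ 35 (mod 173), t ≡ 148. Hence N ≡ 43 + 89·148 = 13215 (mod 15397).
From N ≡ 13215 (mod 15397) write N = 13215 + 15397t. Substituting into N ≡ 58 (mod 71) gives 15397t ≡ 49 (mod 71), and since 61⁻¹ ≡ 7 (mod 71), t ≡ 59. Hence N ≡ 13215 + 15397·59 = 921638 (mod 1093187).
From N ≡ 921638 (mod 1093187) write N = 921638 + 1093187t. Substituting into N ≡ 54 (mod 83) gives 1093187t ≡ 48 (mod 83), and since 77⁻¹ ≡ 69 (mod 83), t ≡ 75. Hence N ≡ 921638 + 1093187·75 = 82910663 (mod 90734521).
From N ≡ 82910663 (mod 90734521) write N = 82910663 + 90734521t. Substituting into N ≡ 189 (mod 193) gives 90734521t ≡ 10 (mod 193), and since 10⁻¹ ≡ 58 (mod 193), t ≡ 1. Hence N ≡ 82910663 + 90734521·1 = 173645184 (mod 17511762553).

173645184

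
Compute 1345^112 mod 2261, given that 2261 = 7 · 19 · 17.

Mod 7: 1345 ≡ 1; by Fermat, exponent reduces to 112 mod 6 = 4; 1^4 ≡ 1 (mod 7).
Mod 19: 1345 ≡ 15; by Fermat, exponent reduces to 112 mod 18 = 4; 15^4 ≡ 9 (mod 19).
Mod 17: 1345 ≡ 2; since 16 | 112, by Fermat 2^112 ≡ 1 (mod 17).
Combine by CRT: x ≡ 1 (mod 7), x ≡ 9 (mod 19), x ≡ 1 (mod 17) ⇒ x ≡ 1548 (mod 2261).

1548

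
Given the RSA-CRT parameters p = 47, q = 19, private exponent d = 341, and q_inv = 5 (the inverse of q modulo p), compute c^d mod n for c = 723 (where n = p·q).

d_p = d mod (p−1) = 341 mod 46 = 19; d_q = d mod (q−1) = 17.
m₁ = c^(d_p) mod p: c ≡ 18 (mod 47), and 18^19 mod 47 = 32.
m₂ = c^(d_q) mod q: c ≡ 1 (mod 19), and 1^17 mod 19 = 1.
h = q_inv·(m₁ − m₂) mod p = 5·(32 − 1) mod 47 = 14.
m = m₂ + h·q = 1 + 14·19 = 267.

267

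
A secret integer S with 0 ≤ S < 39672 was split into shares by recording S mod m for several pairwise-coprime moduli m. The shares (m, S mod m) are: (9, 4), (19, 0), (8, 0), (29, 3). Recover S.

The moduli are pairwise coprime; N = 9·19·8·29 = 39672.
N/9 = 4408; 4408 ≡ 7 (mod 9); 7·4 ≡ 1, so inverse 4.
N/19 = 2088; 2088 ≡ 17 (mod 19); 17·9 ≡ 1, so inverse 9.
N/8 = 4959; 4959 ≡ 7 (mod 8); 7·7 ≡ 1, so inverse 7.
N/29 = 1368; 1368 ≡ 5 (mod 29); 5·6 ≡ 1, so inverse 6.
S ≡ 4·4408·4 + 0·2088·9 + 0·4959·7 + 3·1368·6 = 95152.
95152 mod 39672 = 15808.

15808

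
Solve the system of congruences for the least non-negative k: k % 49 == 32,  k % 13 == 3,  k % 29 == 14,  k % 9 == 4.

153598

The moduli are pairwise coprime; N = 49·13·29·9 = 166257.
N/49 = 3393; 3393 ≡ 12 (mod 49); 12·45 ≡ 1, so inverse 45.
N/13 = 12789; 12789 ≡ 10 (mod 13); 10·4 ≡ 1, so inverse 4.
N/29 = 5733; 5733 ≡ 20 (mod 29); 20·16 ≡ 1, so inverse 16.
N/9 = 18473; 18473 ≡ 5 (mod 9); 5·2 ≡ 1, so inverse 2.
k ≡ 32·3393·45 + 3·12789·4 + 14·5733·16 + 4·18473·2 = 6471364.
6471364 mod 166257 = 153598.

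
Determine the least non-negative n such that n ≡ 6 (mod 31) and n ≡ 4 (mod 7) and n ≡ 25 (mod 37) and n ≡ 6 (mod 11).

From n ≡ 6 (mod 31) write n = 6 + 31t. Substituting into n ≡ 4 (mod 7) gives 31t ≡ 5 (mod 7), and since 3⁻¹ ≡ 5 (mod 7), t ≡ 4. Hence n ≡ 6 + 31·4 = 130 (mod 217).
From n ≡ 130 (mod 217) write n = 130 + 217t. Substituting into n ≡ 25 (mod 37) gives 217t ≡ 6 (mod 37), and since 32⁻¹ ≡ 22 (mod 37), t ≡ 21. Hence n ≡ 130 + 217·21 = 4687 (mod 8029).
From n ≡ 4687 (mod 8029) write n = 4687 + 8029t. Substituting into n ≡ 6 (mod 11) gives 8029t ≡ 5 (mod 11), and since 10⁻¹ ≡ 10 (mod 11), t ≡ 6. Hence n ≡ 4687 + 8029·6 = 52861 (mod 88319).

52861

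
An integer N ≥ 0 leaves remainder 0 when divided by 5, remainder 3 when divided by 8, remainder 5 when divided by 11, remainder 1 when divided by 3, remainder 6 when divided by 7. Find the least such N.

8035

The moduli are pairwise coprime; M = 5·8·11·3·7 = 9240.
M/5 = 1848; 1848 ≡ 3 (mod 5); 3·2 ≡ 1, so inverse 2.
M/8 = 1155; 1155 ≡ 3 (mod 8); 3·3 ≡ 1, so inverse 3.
M/11 = 840; 840 ≡ 4 (mod 11); 4·3 ≡ 1, so inverse 3.
M/3 = 3080; 3080 ≡ 2 (mod 3); 2·2 ≡ 1, so inverse 2.
M/7 = 1320; 1320 ≡ 4 (mod 7); 4·2 ≡ 1, so inverse 2.
N ≡ 0·1848·2 + 3·1155·3 + 5·840·3 + 1·3080·2 + 6·1320·2 = 44995.
44995 mod 9240 = 8035.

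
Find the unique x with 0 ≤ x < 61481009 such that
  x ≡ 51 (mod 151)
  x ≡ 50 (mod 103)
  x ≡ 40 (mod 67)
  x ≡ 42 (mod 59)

The moduli are pairwise coprime; N = 151·103·67·59 = 61481009.
N/151 = 407159; 407159 ≡ 63 (mod 151); 63·12 ≡ 1, so inverse 12.
N/103 = 596903; 596903 ≡ 18 (mod 103); 18·63 ≡ 1, so inverse 63.
N/67 = 917627; 917627 ≡ 62 (mod 67); 62·40 ≡ 1, so inverse 40.
N/59 = 1042051; 1042051 ≡ 52 (mod 59); 52·42 ≡ 1, so inverse 42.
x ≡ 51·407159·12 + 50·596903·63 + 40·917627·40 + 42·1042051·42 = 5435806922.
5435806922 mod 61481009 = 25478130.

25478130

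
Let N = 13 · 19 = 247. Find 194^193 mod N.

Mod 13: 194 ≡ 12; by Fermat, exponent reduces to 193 mod 12 = 1; 12^1 ≡ 12 (mod 13).
Mod 19: 194 ≡ 4; by Fermat, exponent reduces to 193 mod 18 = 13; 4^13 ≡ 9 (mod 19).
Combine by CRT: x ≡ 12 (mod 13), x ≡ 9 (mod 19) ⇒ x ≡ 142 (mod 247).

142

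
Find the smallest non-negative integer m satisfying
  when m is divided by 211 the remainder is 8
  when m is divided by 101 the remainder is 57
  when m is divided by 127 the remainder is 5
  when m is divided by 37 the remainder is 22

50205137

The moduli are pairwise coprime; N = 211·101·127·37 = 100140389.
N/211 = 474599; 474599 ≡ 60 (mod 211); 60·102 ≡ 1, so inverse 102.
N/101 = 991489; 991489 ≡ 73 (mod 101); 73·18 ≡ 1, so inverse 18.
N/127 = 788507; 788507 ≡ 91 (mod 127); 91·67 ≡ 1, so inverse 67.
N/37 = 2706497; 2706497 ≡ 21 (mod 37); 21·30 ≡ 1, so inverse 30.
m ≡ 8·474599·102 + 57·991489·18 + 5·788507·67 + 22·2706497·30 = 3454978363.
3454978363 mod 100140389 = 50205137.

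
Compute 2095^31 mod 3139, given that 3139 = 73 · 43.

2618

Mod 73: 2095 ≡ 51; 51^31 ≡ 63 (mod 73).
Mod 43: 2095 ≡ 31; 31^31 ≡ 38 (mod 43).
Combine by CRT: x ≡ 63 (mod 73), x ≡ 38 (mod 43) ⇒ x ≡ 2618 (mod 3139).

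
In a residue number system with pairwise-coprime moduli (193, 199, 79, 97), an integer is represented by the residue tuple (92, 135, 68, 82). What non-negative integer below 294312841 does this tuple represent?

The moduli are pairwise coprime; N = 193·199·79·97 = 294312841.
N/193 = 1524937; 1524937 ≡ 44 (mod 193); 44·136 ≡ 1, so inverse 136.
N/199 = 1478959; 1478959 ≡ 190 (mod 199); 190·22 ≡ 1, so inverse 22.
N/79 = 3725479; 3725479 ≡ 76 (mod 79); 76·26 ≡ 1, so inverse 26.
N/97 = 3034153; 3034153 ≡ 90 (mod 97); 90·83 ≡ 1, so inverse 83.
x ≡ 92·1524937·136 + 135·1478959·22 + 68·3725479·26 + 82·3034153·83 = 50709612164.
50709612164 mod 294312841 = 87803512.

87803512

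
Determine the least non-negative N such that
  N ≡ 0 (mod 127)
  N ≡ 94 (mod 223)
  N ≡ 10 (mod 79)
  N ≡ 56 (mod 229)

332328520

The moduli are pairwise coprime; M = 127·223·79·229 = 512355211.
M/127 = 4034293; 4034293 ≡ 11 (mod 127); 11·104 ≡ 1, so inverse 104.
M/223 = 2297557; 2297557 ≡ 211 (mod 223); 211·130 ≡ 1, so inverse 130.
M/79 = 6485509; 6485509 ≡ 4 (mod 79); 4·20 ≡ 1, so inverse 20.
M/229 = 2237359; 2237359 ≡ 29 (mod 229); 29·79 ≡ 1, so inverse 79.
N ≡ 0·4034293·104 + 94·2297557·130 + 10·6485509·20 + 56·2237359·79 = 39271324556.
39271324556 mod 512355211 = 332328520.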